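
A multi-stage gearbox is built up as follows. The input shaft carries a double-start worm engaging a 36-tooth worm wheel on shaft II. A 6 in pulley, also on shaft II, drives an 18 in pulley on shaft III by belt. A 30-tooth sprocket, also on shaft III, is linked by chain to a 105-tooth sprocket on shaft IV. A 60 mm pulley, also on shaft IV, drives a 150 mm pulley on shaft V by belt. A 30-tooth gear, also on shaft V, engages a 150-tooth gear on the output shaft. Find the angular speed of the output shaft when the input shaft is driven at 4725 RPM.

the input shaft → shaft II (worm, 36/2): 4725 ÷ 18 = 262.5 RPM
shaft II → shaft III (belt, 18/6): 262.5 ÷ 3 = 87.5 RPM
shaft III → shaft IV (chain, 105/30): 87.5 ÷ 3.5 = 25 RPM
shaft IV → shaft V (belt, 150/60): 25 ÷ 2.5 = 10 RPM
shaft V → the output shaft (gear mesh, 150/30): 10 ÷ 5 = 2 RPM

2 RPM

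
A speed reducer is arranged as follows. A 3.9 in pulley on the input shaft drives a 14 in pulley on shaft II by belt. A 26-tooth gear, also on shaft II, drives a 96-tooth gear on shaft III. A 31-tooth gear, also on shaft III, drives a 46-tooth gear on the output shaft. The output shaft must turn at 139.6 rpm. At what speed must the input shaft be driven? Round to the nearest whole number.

2746 rpm

Overall ratio R = 3.5897 × 3.6923 × 1.4839 = 19.668.
Required input speed = output speed × R = 139.6 × 19.668 = 2745.6 rpm.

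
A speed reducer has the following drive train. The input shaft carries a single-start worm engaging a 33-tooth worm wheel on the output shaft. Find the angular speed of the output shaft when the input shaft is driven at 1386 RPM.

42 RPM

the input shaft → the output shaft (worm, 33/1): 1386 ÷ 33 = 42 RPM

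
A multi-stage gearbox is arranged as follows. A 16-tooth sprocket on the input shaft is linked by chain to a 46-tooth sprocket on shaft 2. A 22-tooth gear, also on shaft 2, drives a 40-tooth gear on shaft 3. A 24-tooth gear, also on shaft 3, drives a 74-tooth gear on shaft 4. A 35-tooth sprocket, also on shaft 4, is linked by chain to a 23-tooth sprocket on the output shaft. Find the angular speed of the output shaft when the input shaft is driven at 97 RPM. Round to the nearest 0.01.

chain 46/16 = 2.875 → 97/2.875 = 33.739 RPM
gear mesh 40/22 = 1.8182 → 33.739/1.8182 = 18.557 RPM
gear mesh 74/24 = 3.0833 → 18.557/3.0833 = 6.0183 RPM
chain 23/35 = 0.65714 → 6.0183/0.65714 = 9.1583 RPM

9.16 RPM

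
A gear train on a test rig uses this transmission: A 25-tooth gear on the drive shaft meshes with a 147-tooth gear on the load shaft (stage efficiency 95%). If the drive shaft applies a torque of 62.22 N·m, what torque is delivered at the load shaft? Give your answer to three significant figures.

348 N·m

Gear mesh: ratio = 147/25 = 5.88; torque at the load shaft = 62.22 × 5.88 × 0.95 = 347.56 N·m.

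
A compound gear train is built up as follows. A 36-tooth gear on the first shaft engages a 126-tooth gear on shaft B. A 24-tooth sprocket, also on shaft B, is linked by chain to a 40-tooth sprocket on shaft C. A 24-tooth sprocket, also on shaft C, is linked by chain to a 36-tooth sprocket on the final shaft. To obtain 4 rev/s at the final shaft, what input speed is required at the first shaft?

35 rev/s

Overall ratio R = 3.5 × 1.6667 × 1.5 = 8.75.
Required input speed = output speed × R = 4 × 8.75 = 35 rev/s.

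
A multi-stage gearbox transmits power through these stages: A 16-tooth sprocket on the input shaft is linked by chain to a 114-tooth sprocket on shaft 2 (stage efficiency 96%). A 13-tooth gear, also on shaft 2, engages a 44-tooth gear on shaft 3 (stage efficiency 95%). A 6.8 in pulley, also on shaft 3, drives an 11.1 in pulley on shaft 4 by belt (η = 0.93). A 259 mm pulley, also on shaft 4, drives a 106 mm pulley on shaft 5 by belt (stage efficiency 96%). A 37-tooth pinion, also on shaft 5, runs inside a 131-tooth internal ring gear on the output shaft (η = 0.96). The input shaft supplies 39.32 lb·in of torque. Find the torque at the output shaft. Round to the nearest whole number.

Chain: ratio = 114/16 = 7.125; torque at shaft 2 = 39.32 × 7.125 × 0.96 = 268.95 lb·in.
Gear mesh: ratio = 44/13 = 3.3846; torque at shaft 3 = 268.95 × 3.3846 × 0.95 = 864.77 lb·in.
Belt: ratio = 11.1/6.8 = 1.6324; torque at shaft 4 = 864.77 × 1.6324 × 0.93 = 1312.8 lb·in.
Belt: ratio = 106/259 = 0.40927; torque at shaft 5 = 1312.8 × 0.40927 × 0.96 = 515.79 lb·in.
Internal gear: ratio = 131/37 = 3.5405; torque at the output shaft = 515.79 × 3.5405 × 0.96 = 1753.1 lb·in.

1753 lb·in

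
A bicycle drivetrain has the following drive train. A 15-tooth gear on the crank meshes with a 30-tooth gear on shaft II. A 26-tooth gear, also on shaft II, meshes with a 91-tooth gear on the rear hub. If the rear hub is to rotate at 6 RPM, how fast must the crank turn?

42 RPM

Overall ratio R = 2 × 3.5 = 7.
Required input speed = output speed × R = 6 × 7 = 42 RPM.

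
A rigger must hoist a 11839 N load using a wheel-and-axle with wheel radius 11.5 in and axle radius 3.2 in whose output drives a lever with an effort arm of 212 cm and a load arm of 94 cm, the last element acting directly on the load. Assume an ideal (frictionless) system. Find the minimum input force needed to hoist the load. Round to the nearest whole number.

Wheel-and-axle MA = R/r = 11.5/3.2 = 3.5938.
Lever MA = effort arm / load arm = 212/94 = 2.2553.
Combined ideal MA = 3.5938 × 2.2553 = 8.1051.
Effort = load / MA = 11839 / 8.1051 = 1460.7 N.

1461 N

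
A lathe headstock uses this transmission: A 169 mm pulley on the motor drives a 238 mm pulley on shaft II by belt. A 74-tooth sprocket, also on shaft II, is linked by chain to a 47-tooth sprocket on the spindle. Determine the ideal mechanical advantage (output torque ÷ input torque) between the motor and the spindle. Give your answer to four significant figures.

0.8945

Each stage contributes driven/driver: belt 238/169 = 1.4083, chain 47/74 = 0.63514.
Overall: 1.4083 × 0.63514 = 0.89445.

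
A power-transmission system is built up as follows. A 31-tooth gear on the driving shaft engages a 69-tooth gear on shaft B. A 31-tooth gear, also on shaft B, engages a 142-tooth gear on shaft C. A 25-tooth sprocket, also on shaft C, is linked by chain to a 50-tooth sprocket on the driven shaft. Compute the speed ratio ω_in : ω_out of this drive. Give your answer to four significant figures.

Each stage contributes driven/driver: gear mesh 69/31 = 2.2258, gear mesh 142/31 = 4.5806, chain 50/25 = 2.
Overall: 2.2258 × 4.5806 × 2 = 20.391.

20.39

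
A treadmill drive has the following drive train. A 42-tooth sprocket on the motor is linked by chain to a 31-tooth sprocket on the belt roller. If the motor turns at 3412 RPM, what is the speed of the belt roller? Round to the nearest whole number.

chain 31/42 = 0.7381 → 3412/0.7381 = 4622.7 RPM

4623 RPM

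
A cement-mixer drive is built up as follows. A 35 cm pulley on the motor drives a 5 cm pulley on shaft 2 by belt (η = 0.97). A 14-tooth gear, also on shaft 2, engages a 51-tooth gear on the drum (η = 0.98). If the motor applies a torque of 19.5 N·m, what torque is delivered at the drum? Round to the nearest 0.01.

9.65 N·m

belt 5/35 = 0.14286 → τ = 19.5·0.14286·0.97 = 2.7021 N·m
gear mesh 51/14 = 3.6429 → τ = 2.7021·3.6429·0.98 = 9.6466 N·m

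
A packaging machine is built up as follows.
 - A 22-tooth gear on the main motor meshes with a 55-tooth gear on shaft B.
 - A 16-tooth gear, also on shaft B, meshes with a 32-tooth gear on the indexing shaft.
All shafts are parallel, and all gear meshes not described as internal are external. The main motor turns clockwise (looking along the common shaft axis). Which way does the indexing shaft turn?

the main motor → shaft B: external mesh, 1 reversal → CCW.
shaft B → the indexing shaft: external mesh, 1 reversal → CW.
2 reversals in total — an even number — so the indexing shaft turns the same way as the main motor.

clockwise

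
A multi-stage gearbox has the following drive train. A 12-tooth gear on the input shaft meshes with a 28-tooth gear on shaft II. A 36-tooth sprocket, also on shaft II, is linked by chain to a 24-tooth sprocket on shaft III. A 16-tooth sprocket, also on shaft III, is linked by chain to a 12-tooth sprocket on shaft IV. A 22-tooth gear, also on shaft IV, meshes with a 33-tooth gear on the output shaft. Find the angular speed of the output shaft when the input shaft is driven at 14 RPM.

gear mesh 28/12 = 2.3333 → 14/2.3333 = 6 RPM
chain 24/36 = 0.66667 → 6/0.66667 = 9 RPM
chain 12/16 = 0.75 → 9/0.75 = 12 RPM
gear mesh 33/22 = 1.5 → 12/1.5 = 8 RPM

8 RPM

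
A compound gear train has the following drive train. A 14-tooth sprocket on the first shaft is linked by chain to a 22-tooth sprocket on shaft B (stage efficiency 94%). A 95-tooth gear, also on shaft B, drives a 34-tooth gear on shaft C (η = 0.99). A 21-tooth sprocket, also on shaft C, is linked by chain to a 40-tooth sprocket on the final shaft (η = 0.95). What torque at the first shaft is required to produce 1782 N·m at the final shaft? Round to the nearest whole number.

1882 N·m

Overall ratio R = 1.5714 × 0.35789 × 1.9048 = 1.0712; overall efficiency η = 0.94 × 0.99 × 0.95 = 0.8841.
Input torque = output torque / (R × η) = 1782 / (1.0712 × 0.8841) = 1881.6 N·m.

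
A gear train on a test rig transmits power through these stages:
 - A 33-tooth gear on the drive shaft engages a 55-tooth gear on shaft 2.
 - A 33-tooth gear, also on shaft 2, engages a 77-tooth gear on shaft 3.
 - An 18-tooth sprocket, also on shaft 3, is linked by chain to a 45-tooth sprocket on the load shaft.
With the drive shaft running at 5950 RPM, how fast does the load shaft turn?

612 RPM

the drive shaft → shaft 2 (gear mesh, 55/33): 5950 ÷ 1.6667 = 3570 RPM
shaft 2 → shaft 3 (gear mesh, 77/33): 3570 ÷ 2.3333 = 1530 RPM
shaft 3 → the load shaft (chain, 45/18): 1530 ÷ 2.5 = 612 RPM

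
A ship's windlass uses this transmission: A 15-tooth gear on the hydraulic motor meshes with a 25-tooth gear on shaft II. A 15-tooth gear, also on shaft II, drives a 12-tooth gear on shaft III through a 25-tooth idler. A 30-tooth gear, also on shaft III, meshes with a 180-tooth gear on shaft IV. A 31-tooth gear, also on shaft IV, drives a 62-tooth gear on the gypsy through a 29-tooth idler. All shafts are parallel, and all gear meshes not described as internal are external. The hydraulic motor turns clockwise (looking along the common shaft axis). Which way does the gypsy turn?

the hydraulic motor → shaft II: external mesh, 1 reversal → CCW.
shaft II → shaft III: driver → idler → driven is 2 external meshes, 2 reversals → CCW.
shaft III → shaft IV: external mesh, 1 reversal → CW.
shaft IV → the gypsy: driver → idler → driven is 2 external meshes, 2 reversals → CW.
6 reversals in total — an even number — so the gypsy turns the same way as the hydraulic motor.

clockwise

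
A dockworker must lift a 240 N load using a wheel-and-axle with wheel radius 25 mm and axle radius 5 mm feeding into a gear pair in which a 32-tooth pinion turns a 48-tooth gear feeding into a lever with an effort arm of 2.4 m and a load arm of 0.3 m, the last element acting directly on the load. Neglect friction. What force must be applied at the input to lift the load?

Wheel-and-axle MA = R/r = 25/5 = 5.
Gear pair MA = 48/32 = 1.5.
Lever MA = effort arm / load arm = 2.4/0.3 = 8.
Combined ideal MA = 5 × 1.5 × 8 = 60.
Effort = load / MA = 240 / 60 = 4 N.

4 N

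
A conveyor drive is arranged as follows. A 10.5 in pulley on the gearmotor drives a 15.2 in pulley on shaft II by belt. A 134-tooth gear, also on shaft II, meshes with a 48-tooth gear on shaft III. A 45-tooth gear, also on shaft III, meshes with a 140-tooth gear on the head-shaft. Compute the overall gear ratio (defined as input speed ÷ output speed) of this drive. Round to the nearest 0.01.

Each stage contributes driven/driver: belt 15.2/10.5 = 1.4476, gear mesh 48/134 = 0.35821, gear mesh 140/45 = 3.1111.
Overall: 1.4476 × 0.35821 × 3.1111 = 1.6133.

1.61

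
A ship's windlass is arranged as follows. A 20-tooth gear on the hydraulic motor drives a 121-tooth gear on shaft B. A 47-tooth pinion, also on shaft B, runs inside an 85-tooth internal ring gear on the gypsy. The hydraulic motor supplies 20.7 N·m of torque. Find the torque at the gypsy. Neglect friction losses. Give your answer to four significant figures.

Gear mesh: ratio = 121/20 = 6.05; torque at shaft B = 20.7 × 6.05 = 125.23 N·m.
Internal gear: ratio = 85/47 = 1.8085; torque at the gypsy = 125.23 × 1.8085 = 226.49 N·m.

226.5 N·m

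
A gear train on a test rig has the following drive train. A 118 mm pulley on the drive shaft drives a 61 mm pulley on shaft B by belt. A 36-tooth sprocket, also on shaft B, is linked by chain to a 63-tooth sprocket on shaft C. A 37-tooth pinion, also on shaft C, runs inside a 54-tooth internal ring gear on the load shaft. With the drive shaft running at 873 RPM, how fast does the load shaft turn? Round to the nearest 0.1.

belt 61/118 = 0.51695 → 873/0.51695 = 1688.8 RPM
chain 63/36 = 1.75 → 1688.8/1.75 = 965 RPM
internal gear 54/37 = 1.4595 → 965/1.4595 = 661.21 RPM

661.2 RPM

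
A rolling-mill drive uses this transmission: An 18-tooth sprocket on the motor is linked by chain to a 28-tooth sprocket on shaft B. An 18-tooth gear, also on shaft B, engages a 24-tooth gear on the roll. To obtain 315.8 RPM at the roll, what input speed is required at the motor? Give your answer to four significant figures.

655.0 RPM

Overall ratio R = 1.5556 × 1.3333 = 2.0741.
Required input speed = output speed × R = 315.8 × 2.0741 = 654.99 RPM.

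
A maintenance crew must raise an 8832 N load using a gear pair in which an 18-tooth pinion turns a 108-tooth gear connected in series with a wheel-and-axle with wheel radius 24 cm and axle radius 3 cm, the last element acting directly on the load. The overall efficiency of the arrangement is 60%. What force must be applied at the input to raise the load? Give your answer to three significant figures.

Gear pair MA = 108/18 = 6.
Wheel-and-axle MA = R/r = 24/3 = 8.
Combined ideal MA = 6 × 8 = 48.
Actual MA = 48 × 0.60 = 28.8.
Effort = load / actual MA = 8832 / 28.8 = 306.67 N.

307 N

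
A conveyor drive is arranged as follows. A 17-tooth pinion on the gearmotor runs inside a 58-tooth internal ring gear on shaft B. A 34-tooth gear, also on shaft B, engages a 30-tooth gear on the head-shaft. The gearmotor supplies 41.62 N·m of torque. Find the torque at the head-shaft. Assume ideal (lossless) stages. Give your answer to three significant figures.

125 N·m

Internal gear: ratio = 58/17 = 3.4118; torque at shaft B = 41.62 × 3.4118 = 142 N·m.
Gear mesh: ratio = 30/34 = 0.88235; torque at the head-shaft = 142 × 0.88235 = 125.29 N·m.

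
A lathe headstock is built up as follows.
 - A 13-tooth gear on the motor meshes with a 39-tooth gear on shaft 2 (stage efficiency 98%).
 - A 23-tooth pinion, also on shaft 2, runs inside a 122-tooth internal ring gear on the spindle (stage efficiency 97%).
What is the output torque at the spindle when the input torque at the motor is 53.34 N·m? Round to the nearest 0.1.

After the gear mesh (39/13): 53.34 × 3 × 0.98 = 156.82 N·m
After the internal gear (122/23): 156.82 × 5.3043 × 0.97 = 806.87 N·m

806.9 N·m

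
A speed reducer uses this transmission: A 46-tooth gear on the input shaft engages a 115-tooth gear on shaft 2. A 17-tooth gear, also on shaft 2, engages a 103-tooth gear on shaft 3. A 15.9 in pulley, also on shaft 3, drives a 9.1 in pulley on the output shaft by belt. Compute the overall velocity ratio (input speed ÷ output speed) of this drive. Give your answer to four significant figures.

Each stage contributes driven/driver: gear mesh 115/46 = 2.5, gear mesh 103/17 = 6.0588, belt 9.1/15.9 = 0.57233.
Overall: 2.5 × 6.0588 × 0.57233 = 8.6691.

8.669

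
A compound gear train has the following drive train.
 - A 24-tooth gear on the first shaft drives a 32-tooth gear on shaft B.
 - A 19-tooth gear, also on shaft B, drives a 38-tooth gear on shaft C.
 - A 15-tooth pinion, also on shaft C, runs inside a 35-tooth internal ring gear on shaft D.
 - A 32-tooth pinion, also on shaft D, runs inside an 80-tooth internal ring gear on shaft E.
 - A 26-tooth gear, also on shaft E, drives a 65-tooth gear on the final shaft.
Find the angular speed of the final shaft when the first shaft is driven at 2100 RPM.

54 RPM

gear mesh 32/24 = 1.3333 → 2100/1.3333 = 1575 RPM
gear mesh 38/19 = 2 → 1575/2 = 787.5 RPM
internal gear 35/15 = 2.3333 → 787.5/2.3333 = 337.5 RPM
internal gear 80/32 = 2.5 → 337.5/2.5 = 135 RPM
gear mesh 65/26 = 2.5 → 135/2.5 = 54 RPM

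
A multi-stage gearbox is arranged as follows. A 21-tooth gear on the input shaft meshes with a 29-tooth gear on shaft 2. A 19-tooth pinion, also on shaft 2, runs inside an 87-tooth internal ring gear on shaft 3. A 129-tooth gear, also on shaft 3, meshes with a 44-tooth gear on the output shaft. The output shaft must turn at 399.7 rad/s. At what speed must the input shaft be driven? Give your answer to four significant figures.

862.1 rad/s

Overall ratio R = 1.381 × 4.5789 × 0.34109 = 2.1568.
Required input speed = output speed × R = 399.7 × 2.1568 = 862.07 rad/s.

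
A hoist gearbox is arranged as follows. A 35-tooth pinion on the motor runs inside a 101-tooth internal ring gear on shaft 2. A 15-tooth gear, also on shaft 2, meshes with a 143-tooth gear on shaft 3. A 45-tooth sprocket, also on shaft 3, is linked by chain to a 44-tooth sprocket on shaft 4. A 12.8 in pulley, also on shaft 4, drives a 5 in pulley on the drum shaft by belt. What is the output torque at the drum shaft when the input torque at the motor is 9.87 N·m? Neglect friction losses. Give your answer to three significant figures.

104 N·m

After the internal gear (101/35): 9.87 × 2.8857 = 28.482 N·m
After the gear mesh (143/15): 28.482 × 9.5333 = 271.53 N·m
After the chain (44/45): 271.53 × 0.97778 = 265.49 N·m
After the belt (5/12.8): 265.49 × 0.39062 = 103.71 N·m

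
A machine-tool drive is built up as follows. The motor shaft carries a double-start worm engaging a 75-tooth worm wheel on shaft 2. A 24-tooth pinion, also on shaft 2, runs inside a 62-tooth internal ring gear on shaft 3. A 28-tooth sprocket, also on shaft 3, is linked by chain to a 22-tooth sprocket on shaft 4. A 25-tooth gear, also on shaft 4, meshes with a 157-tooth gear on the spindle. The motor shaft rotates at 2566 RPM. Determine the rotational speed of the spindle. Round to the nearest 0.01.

5.37 RPM

the motor shaft → shaft 2 (worm, 75/2): 2566 ÷ 37.5 = 68.427 RPM
shaft 2 → shaft 3 (internal gear, 62/24): 68.427 ÷ 2.5833 = 26.488 RPM
shaft 3 → shaft 4 (chain, 22/28): 26.488 ÷ 0.78571 = 33.712 RPM
shaft 4 → the spindle (gear mesh, 157/25): 33.712 ÷ 6.28 = 5.3681 RPM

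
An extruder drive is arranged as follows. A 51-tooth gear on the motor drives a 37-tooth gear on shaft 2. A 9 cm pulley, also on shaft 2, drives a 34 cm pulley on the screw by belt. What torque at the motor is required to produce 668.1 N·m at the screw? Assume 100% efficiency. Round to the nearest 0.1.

243.8 N·m

Overall ratio R = 0.72549 × 3.7778 = 2.7407.
Input torque = output torque / R = 668.1 / 2.7407 = 243.77 N·m.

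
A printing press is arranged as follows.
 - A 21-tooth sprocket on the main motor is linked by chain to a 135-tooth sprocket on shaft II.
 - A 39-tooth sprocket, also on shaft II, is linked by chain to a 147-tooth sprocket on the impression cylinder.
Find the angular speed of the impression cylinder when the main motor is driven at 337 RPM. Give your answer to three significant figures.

13.9 RPM

Chain: ratio = 135/21 = 6.4286, so shaft II turns at 337 / 6.4286 = 52.422 RPM.
Chain: ratio = 147/39 = 3.7692, so the impression cylinder turns at 52.422 / 3.7692 = 13.908 RPM.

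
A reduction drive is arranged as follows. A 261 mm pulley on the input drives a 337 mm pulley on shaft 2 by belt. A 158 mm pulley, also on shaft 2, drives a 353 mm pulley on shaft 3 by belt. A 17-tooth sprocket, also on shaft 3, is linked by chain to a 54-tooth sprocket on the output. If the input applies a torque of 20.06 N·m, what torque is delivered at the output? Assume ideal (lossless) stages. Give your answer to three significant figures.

184 N·m

Belt: ratio = 337/261 = 1.2912; torque at shaft 2 = 20.06 × 1.2912 = 25.901 N·m.
Belt: ratio = 353/158 = 2.2342; torque at shaft 3 = 25.901 × 2.2342 = 57.868 N·m.
Chain: ratio = 54/17 = 3.1765; torque at the output = 57.868 × 3.1765 = 183.82 N·m.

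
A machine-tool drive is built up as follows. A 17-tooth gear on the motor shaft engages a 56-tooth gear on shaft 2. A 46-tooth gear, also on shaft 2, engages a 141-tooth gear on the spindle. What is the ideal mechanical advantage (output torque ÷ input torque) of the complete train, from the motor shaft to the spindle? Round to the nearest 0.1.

Each stage contributes driven/driver: gear mesh 56/17 = 3.2941, gear mesh 141/46 = 3.0652.
Overall: 3.2941 × 3.0652 = 10.097.

10.1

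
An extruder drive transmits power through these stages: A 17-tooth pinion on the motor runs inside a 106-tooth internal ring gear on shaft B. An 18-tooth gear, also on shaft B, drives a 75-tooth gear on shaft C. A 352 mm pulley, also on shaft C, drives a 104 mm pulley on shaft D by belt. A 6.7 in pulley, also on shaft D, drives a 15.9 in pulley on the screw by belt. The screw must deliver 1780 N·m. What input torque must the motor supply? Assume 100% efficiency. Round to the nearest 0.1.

Overall ratio R = 6.2353 × 4.1667 × 0.29545 × 2.3731 = 18.216.
Input torque = output torque / R = 1780 / 18.216 = 97.715 N·m.

97.7 N·m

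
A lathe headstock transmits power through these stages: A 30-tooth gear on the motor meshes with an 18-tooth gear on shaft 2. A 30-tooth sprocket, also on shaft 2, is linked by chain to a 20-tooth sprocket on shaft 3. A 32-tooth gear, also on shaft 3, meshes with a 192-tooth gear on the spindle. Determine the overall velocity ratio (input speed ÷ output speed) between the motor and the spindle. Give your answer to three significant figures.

2.40

Each stage contributes driven/driver: gear mesh 18/30 = 0.6, chain 20/30 = 0.66667, gear mesh 192/32 = 6.
Overall: 0.6 × 0.66667 × 6 = 2.4.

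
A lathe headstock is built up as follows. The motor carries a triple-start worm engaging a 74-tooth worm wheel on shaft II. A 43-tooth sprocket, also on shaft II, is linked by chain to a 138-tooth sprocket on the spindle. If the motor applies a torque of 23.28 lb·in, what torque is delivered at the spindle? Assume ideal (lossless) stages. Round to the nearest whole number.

1843 lb·in

worm 74/3 = 24.667 → τ = 23.28·24.667 = 574.24 lb·in
chain 138/43 = 3.2093 → τ = 574.24·3.2093 = 1842.9 lb·in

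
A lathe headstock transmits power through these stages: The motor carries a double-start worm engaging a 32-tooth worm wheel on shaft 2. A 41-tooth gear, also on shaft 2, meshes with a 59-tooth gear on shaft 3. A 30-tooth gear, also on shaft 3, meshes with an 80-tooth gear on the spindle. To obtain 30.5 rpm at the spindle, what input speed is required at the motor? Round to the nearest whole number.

Overall ratio R = 16 × 1.439 × 2.6667 = 61.398.
Required input speed = output speed × R = 30.5 × 61.398 = 1872.7 rpm.

1873 rpm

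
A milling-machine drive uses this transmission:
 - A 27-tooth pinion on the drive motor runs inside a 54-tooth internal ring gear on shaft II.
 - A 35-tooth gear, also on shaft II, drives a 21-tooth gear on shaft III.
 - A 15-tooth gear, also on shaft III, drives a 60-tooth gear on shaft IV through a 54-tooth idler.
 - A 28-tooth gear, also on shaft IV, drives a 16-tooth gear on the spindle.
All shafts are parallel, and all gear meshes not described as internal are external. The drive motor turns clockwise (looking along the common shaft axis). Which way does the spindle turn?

clockwise

the drive motor → shaft II: internal mesh, same direction → CW.
shaft II → shaft III: external mesh, 1 reversal → CCW.
shaft III → shaft IV: driver → idler → driven is 2 external meshes, 2 reversals → CCW.
shaft IV → the spindle: external mesh, 1 reversal → CW.
4 reversals in total — an even number — so the spindle turns the same way as the drive motor.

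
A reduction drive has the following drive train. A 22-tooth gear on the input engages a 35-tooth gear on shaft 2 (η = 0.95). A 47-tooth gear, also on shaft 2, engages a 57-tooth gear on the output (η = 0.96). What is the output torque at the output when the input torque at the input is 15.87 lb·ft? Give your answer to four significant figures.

After the gear mesh (35/22): 15.87 × 1.5909 × 0.95 = 23.985 lb·ft
After the gear mesh (57/47): 23.985 × 1.2128 × 0.96 = 27.925 lb·ft

27.93 lb·ft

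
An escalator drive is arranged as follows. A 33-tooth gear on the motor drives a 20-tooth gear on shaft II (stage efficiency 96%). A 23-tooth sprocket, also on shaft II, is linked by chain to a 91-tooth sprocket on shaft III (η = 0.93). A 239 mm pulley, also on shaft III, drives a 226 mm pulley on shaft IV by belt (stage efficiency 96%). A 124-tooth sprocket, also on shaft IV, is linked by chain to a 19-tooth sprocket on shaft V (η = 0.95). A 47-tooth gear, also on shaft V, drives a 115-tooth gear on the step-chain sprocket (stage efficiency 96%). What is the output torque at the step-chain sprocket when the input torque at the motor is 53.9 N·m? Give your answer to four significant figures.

35.82 N·m

Gear mesh: ratio = 20/33 = 0.60606; torque at shaft II = 53.9 × 0.60606 × 0.96 = 31.36 N·m.
Chain: ratio = 91/23 = 3.9565; torque at shaft III = 31.36 × 3.9565 × 0.93 = 115.39 N·m.
Belt: ratio = 226/239 = 0.94561; torque at shaft IV = 115.39 × 0.94561 × 0.96 = 104.75 N·m.
Chain: ratio = 19/124 = 0.15323; torque at shaft V = 104.75 × 0.15323 × 0.95 = 15.248 N·m.
Gear mesh: ratio = 115/47 = 2.4468; torque at the step-chain sprocket = 15.248 × 2.4468 × 0.96 = 35.816 N·m.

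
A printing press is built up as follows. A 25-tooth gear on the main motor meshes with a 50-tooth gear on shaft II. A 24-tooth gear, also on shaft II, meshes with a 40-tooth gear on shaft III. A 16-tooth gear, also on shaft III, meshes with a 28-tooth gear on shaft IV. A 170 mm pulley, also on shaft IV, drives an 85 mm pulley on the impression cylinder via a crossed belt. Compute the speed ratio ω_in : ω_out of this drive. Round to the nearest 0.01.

Each stage contributes driven/driver: gear mesh 50/25 = 2, gear mesh 40/24 = 1.6667, gear mesh 28/16 = 1.75, belt 85/170 = 0.5.
Overall: 2 × 1.6667 × 1.75 × 0.5 = 2.9167.

2.92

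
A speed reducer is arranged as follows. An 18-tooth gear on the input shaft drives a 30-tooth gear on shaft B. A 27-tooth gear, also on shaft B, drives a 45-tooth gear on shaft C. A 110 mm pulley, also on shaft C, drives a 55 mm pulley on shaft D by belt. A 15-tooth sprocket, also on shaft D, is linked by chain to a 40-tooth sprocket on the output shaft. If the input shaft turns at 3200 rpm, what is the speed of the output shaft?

864 rpm

gear mesh 30/18 = 1.6667 → 3200/1.6667 = 1920 rpm
gear mesh 45/27 = 1.6667 → 1920/1.6667 = 1152 rpm
belt 55/110 = 0.5 → 1152/0.5 = 2304 rpm
chain 40/15 = 2.6667 → 2304/2.6667 = 864 rpm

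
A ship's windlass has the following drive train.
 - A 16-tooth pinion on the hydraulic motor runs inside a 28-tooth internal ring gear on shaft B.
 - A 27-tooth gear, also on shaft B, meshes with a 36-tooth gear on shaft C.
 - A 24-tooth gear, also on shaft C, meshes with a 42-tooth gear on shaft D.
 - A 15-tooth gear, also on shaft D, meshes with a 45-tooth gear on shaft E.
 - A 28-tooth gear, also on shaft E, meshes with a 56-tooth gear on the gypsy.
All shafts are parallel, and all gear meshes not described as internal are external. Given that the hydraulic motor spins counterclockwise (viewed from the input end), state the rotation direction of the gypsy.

counterclockwise

the hydraulic motor → shaft B: internal mesh, same direction → CCW.
shaft B → shaft C: external mesh, 1 reversal → CW.
shaft C → shaft D: external mesh, 1 reversal → CCW.
shaft D → shaft E: external mesh, 1 reversal → CW.
shaft E → the gypsy: external mesh, 1 reversal → CCW.
4 reversals in total — an even number — so the gypsy turns the same way as the hydraulic motor.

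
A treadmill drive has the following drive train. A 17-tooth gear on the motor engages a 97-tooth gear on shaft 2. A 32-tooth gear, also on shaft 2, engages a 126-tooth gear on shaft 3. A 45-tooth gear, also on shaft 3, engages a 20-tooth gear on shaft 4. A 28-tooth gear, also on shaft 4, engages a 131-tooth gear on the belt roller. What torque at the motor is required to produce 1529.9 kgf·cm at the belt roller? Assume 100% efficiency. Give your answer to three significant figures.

32.7 kgf·cm

Overall ratio R = 5.7059 × 3.9375 × 0.44444 × 4.6786 = 46.717.
Input torque = output torque / R = 1529.9 / 46.717 = 32.748 kgf·cm.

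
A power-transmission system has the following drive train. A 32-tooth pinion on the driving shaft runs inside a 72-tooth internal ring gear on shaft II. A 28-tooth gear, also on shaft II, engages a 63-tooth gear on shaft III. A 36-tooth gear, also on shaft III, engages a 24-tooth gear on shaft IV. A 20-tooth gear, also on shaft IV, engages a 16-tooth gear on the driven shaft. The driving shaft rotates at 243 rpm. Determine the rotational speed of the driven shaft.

90 rpm

the driving shaft → shaft II (internal gear, 72/32): 243 ÷ 2.25 = 108 rpm
shaft II → shaft III (gear mesh, 63/28): 108 ÷ 2.25 = 48 rpm
shaft III → shaft IV (gear mesh, 24/36): 48 ÷ 0.66667 = 72 rpm
shaft IV → the driven shaft (gear mesh, 16/20): 72 ÷ 0.8 = 90 rpm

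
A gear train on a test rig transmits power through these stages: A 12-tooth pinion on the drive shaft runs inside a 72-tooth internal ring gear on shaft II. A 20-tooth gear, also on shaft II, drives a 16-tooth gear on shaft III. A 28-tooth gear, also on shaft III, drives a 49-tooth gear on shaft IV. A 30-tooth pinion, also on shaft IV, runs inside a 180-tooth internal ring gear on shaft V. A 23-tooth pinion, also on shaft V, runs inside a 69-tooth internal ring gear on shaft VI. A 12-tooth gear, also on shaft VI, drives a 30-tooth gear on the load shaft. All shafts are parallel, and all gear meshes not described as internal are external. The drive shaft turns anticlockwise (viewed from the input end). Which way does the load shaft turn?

clockwise

the drive shaft → shaft II: internal mesh, same direction → CCW.
shaft II → shaft III: external mesh, 1 reversal → CW.
shaft III → shaft IV: external mesh, 1 reversal → CCW.
shaft IV → shaft V: internal mesh, same direction → CCW.
shaft V → shaft VI: internal mesh, same direction → CCW.
shaft VI → the load shaft: external mesh, 1 reversal → CW.
3 reversals in total — an odd number — so the load shaft turns opposite to the drive shaft.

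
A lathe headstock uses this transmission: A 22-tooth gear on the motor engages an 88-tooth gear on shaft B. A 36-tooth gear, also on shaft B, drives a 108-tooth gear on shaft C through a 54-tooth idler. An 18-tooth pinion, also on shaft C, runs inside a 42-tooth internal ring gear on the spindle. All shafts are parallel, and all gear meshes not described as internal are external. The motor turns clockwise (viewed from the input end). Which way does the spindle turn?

the motor → shaft B: external mesh, 1 reversal → CCW.
shaft B → shaft C: driver → idler → driven is 2 external meshes, 2 reversals → CCW.
shaft C → the spindle: internal mesh, same direction → CCW.
3 reversals in total — an odd number — so the spindle turns opposite to the motor.

counterclockwise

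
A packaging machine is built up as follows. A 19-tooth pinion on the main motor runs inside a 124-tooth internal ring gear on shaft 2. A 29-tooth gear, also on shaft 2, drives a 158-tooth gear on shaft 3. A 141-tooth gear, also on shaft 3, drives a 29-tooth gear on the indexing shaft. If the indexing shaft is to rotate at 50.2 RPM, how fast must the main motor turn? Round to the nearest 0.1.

Overall ratio R = 6.5263 × 5.4483 × 0.20567 = 7.3132.
Required input speed = output speed × R = 50.2 × 7.3132 = 367.12 RPM.

367.1 RPM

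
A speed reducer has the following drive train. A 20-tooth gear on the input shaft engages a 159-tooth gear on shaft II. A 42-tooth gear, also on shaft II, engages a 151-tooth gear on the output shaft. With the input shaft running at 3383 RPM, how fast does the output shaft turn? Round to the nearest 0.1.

Gear mesh: ratio = 159/20 = 7.95, so shaft II turns at 3383 / 7.95 = 425.53 RPM.
Gear mesh: ratio = 151/42 = 3.5952, so the output shaft turns at 425.53 / 3.5952 = 118.36 RPM.

118.4 RPM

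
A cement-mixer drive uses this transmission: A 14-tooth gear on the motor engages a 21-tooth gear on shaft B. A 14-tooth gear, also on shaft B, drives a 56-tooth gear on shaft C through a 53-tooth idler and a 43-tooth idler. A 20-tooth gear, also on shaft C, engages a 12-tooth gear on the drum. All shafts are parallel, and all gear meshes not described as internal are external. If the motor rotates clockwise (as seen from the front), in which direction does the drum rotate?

the motor → shaft B: external mesh, 1 reversal → CCW.
shaft B → shaft C: driver → idler → idler → driven is 3 external meshes, 3 reversals → CW.
shaft C → the drum: external mesh, 1 reversal → CCW.
5 reversals in total — an odd number — so the drum turns opposite to the motor.

counterclockwise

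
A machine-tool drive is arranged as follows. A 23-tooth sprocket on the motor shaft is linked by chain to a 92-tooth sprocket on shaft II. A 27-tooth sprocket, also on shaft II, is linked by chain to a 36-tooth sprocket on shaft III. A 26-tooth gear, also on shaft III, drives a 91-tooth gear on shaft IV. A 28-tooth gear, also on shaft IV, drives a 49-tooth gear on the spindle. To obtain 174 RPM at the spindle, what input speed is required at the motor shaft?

Overall ratio R = 4 × 1.3333 × 3.5 × 1.75 = 32.667.
Required input speed = output speed × R = 174 × 32.667 = 5684 RPM.

5684 RPM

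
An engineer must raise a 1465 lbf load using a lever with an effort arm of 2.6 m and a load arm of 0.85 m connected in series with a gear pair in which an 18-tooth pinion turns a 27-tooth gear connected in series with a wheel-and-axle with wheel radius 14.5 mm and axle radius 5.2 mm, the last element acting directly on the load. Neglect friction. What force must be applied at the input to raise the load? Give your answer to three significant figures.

Lever MA = effort arm / load arm = 2.6/0.85 = 3.0588.
Gear pair MA = 27/18 = 1.5.
Wheel-and-axle MA = R/r = 14.5/5.2 = 2.7885.
Combined ideal MA = 3.0588 × 1.5 × 2.7885 = 12.794.
Effort = load / MA = 1465 / 12.794 = 114.51 lbf.

115 lbf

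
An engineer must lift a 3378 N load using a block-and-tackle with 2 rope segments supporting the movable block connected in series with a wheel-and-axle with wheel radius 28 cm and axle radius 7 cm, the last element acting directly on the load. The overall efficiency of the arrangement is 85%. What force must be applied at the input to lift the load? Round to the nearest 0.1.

496.8 N

Block-and-tackle MA = number of supporting rope parts = 2.
Wheel-and-axle MA = R/r = 28/7 = 4.
Combined ideal MA = 2 × 4 = 8.
Actual MA = 8 × 0.85 = 6.8.
Effort = load / actual MA = 3378 / 6.8 = 496.76 N.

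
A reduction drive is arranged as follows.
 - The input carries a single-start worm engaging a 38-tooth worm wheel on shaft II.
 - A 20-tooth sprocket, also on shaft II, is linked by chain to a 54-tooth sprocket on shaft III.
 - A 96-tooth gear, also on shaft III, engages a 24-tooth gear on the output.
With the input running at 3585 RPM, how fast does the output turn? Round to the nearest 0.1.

Worm: ratio = 38/1 = 38, so shaft II turns at 3585 / 38 = 94.342 RPM.
Chain: ratio = 54/20 = 2.7, so shaft III turns at 94.342 / 2.7 = 34.942 RPM.
Gear mesh: ratio = 24/96 = 0.25, so the output turns at 34.942 / 0.25 = 139.77 RPM.

139.8 RPM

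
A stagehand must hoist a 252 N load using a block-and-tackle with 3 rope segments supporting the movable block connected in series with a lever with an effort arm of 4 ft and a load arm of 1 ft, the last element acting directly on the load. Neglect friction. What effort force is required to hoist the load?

Block-and-tackle MA = number of supporting rope parts = 3.
Lever MA = effort arm / load arm = 4/1 = 4.
Combined ideal MA = 3 × 4 = 12.
Effort = load / MA = 252 / 12 = 21 N.

21 N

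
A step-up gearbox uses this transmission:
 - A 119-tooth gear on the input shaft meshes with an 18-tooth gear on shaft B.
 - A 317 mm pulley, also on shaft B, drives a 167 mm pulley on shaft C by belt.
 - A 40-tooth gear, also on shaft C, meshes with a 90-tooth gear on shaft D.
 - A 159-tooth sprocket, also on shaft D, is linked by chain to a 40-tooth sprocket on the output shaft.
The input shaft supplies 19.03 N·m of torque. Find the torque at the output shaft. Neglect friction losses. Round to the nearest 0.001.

Gear mesh: ratio = 18/119 = 0.15126; torque at shaft B = 19.03 × 0.15126 = 2.8785 N·m.
Belt: ratio = 167/317 = 0.52681; torque at shaft C = 2.8785 × 0.52681 = 1.5164 N·m.
Gear mesh: ratio = 90/40 = 2.25; torque at shaft D = 1.5164 × 2.25 = 3.412 N·m.
Chain: ratio = 40/159 = 0.25157; torque at the output shaft = 3.412 × 0.25157 = 0.85835 N·m.

0.858 N·m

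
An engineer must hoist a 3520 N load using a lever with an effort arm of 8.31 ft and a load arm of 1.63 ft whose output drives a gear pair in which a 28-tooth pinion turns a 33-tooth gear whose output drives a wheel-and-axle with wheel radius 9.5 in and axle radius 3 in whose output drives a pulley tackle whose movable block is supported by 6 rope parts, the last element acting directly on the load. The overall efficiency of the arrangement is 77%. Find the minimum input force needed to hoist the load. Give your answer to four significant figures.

Lever MA = effort arm / load arm = 8.31/1.63 = 5.0982.
Gear pair MA = 33/28 = 1.1786.
Wheel-and-axle MA = R/r = 9.5/3 = 3.1667.
Block-and-tackle MA = number of supporting rope parts = 6.
Combined ideal MA = 5.0982 × 1.1786 × 3.1667 × 6 = 114.16.
Actual MA = 114.16 × 0.77 = 87.905.
Effort = load / actual MA = 3520 / 87.905 = 40.043 N.

40.04 N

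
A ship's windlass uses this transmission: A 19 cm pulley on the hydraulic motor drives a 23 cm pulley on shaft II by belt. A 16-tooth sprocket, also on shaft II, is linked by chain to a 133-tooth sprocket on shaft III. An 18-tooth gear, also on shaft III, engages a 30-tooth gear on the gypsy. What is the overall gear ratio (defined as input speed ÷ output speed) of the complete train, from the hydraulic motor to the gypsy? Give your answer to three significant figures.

16.8

Each stage contributes driven/driver: belt 23/19 = 1.2105, chain 133/16 = 8.3125, gear mesh 30/18 = 1.6667.
Overall: 1.2105 × 8.3125 × 1.6667 = 16.771.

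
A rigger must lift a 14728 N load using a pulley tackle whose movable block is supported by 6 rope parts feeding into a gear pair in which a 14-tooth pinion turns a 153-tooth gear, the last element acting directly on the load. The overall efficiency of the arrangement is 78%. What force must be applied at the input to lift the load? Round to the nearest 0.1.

288.0 N

Block-and-tackle MA = number of supporting rope parts = 6.
Gear pair MA = 153/14 = 10.929.
Combined ideal MA = 6 × 10.929 = 65.571.
Actual MA = 65.571 × 0.78 = 51.146.
Effort = load / actual MA = 14728 / 51.146 = 287.96 N.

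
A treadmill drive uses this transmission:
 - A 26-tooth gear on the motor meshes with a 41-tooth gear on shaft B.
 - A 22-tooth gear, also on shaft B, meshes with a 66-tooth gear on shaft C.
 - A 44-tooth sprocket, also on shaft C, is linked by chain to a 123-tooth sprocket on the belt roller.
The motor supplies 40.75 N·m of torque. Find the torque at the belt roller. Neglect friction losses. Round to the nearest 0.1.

gear mesh 41/26 = 1.5769 → τ = 40.75·1.5769 = 64.26 N·m
gear mesh 66/22 = 3 → τ = 64.26·3 = 192.78 N·m
chain 123/44 = 2.7955 → τ = 192.78·2.7955 = 538.9 N·m

538.9 N·m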